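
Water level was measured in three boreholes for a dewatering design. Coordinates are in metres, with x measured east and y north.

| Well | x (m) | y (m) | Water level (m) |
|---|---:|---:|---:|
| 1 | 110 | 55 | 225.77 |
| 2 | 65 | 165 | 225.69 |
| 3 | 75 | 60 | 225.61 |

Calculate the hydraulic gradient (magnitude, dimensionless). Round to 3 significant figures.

0.00490

Differences from 1: to 2 (Δx, Δy, Δh) = (-45, 110, -0.08); to 3 = (-35, 5, -0.16).
Solve a·Δx + b·Δy = Δh: det = (-45)·5 − (-35)·110 = 3625.
∂h/∂x = [(-0.08)·5 − (-0.16)·110] / 3625 = +0.004745
∂h/∂y = [(-45)·(-0.16) − (-35)·(-0.08)] / 3625 = +0.001214
|∇h| = √(0.004745² + 0.001214²) = 0.004898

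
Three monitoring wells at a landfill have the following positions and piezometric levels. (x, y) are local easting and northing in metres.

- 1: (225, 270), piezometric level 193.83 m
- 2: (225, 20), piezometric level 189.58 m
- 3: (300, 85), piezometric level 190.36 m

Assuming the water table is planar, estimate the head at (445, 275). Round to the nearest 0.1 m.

193.0 m

Taking 1 as reference: 2−1 = (0, -250, -4.25); 3−1 = (75, -185, -3.47).
Determinant of the coordinate differences = 0·(-185) − 75·(-250) = 18750.
∂h/∂x = [(-4.25)·(-185) − (-3.47)·(-250)] / 18750 = -0.004333
∂h/∂y = [0·(-3.47) − 75·(-4.25)] / 18750 = +0.01700
h(445, 275) = 193.83 + (-0.004333)·(220) + (+0.01700)·(5) = 193.83 -0.953 +0.085 = 192.962 m.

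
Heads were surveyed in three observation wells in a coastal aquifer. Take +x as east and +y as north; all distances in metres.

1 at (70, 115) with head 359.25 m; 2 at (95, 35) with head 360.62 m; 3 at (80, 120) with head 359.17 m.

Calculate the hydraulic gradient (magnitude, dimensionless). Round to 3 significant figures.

0.0170

Taking 1 as reference: 2−1 = (25, -80, +1.37); 3−1 = (10, 5, -0.08).
Determinant of the coordinate differences = 25·5 − 10·(-80) = 925.
∂h/∂x = [(+1.37)·5 − (-0.08)·(-80)] / 925 = +0.0004865
∂h/∂y = [25·(-0.08) − 10·(+1.37)] / 925 = -0.01697
|∇h| = √(0.0004865² + -0.01697²) = 0.01698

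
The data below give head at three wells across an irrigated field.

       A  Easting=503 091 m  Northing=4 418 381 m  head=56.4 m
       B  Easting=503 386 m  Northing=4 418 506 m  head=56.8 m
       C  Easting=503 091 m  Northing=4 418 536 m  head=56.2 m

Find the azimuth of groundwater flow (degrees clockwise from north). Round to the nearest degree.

304°

Taking A as reference: B−A = (295, 125, +0.4); C−A = (0, 155, -0.2).
Determinant of the coordinate differences = 295·155 − 0·125 = 45725.
∂h/∂x = [(+0.4)·155 − (-0.2)·125] / 45725 = +0.001903
∂h/∂y = [295·(-0.2) − 0·(+0.4)] / 45725 = -0.001290
Flow direction (−∇h) has components (-0.001903 E, +0.001290 N).
Azimuth = atan2(E, N) = atan2(-0.001903, +0.001290) = 304.1° ≈ 304°.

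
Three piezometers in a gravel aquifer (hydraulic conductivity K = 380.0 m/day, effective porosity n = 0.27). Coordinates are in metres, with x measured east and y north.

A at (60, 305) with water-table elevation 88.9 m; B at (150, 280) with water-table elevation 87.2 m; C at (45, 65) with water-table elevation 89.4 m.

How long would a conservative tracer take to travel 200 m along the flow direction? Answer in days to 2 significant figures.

7.4 days

Taking A as reference: B−A = (90, -25, -1.7); C−A = (-15, -240, +0.5).
Determinant of the coordinate differences = 90·(-240) − (-15)·(-25) = -21975.
∂h/∂x = [(-1.7)·(-240) − (+0.5)·(-25)] / -21975 = -0.01914
∂h/∂y = [90·(+0.5) − (-15)·(-1.7)] / -21975 = -0.0008874
|∇h| = √(-0.01914² + -0.0008874²) = 0.01916
Seepage velocity v = K·i/n = 380.0 × 0.01916 / 0.27 = 26.97 m/day.
t = 200 / 26.97 = 7.416 days.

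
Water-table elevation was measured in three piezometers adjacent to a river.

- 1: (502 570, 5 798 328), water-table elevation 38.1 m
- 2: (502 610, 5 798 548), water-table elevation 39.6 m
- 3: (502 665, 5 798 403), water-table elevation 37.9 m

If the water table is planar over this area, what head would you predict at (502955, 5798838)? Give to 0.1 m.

With h = a·x + b·y + c and 1 as origin, the differences give:
  40·a + 220·b = +1.5
  95·a + 75·b = -0.2
Eliminate b (×75 and ×220, subtract): -17900·a = 156.50 → a = ∂h/∂x = -0.008743
Back-substitute: b = ∂h/∂y = +0.008408.
h(502955, 5798838) = 38.1 + (-0.008743)·(385) + (+0.008408)·(510) = 38.1 -3.366 +4.288 = 39.022 m.

39.0 m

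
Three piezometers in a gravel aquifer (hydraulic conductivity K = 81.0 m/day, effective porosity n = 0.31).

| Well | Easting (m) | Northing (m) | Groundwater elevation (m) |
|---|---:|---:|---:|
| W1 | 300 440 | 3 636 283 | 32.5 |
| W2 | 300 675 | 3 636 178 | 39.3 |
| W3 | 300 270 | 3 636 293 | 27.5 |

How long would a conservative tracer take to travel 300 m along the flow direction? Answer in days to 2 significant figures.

39 days

Differences from W1: to W2 (Δx, Δy, Δh) = (235, -105, +6.8); to W3 = (-170, 10, -5.0).
Determinant of the coordinate differences = 235·10 − (-170)·(-105) = -15500.
∂h/∂x = [(+6.8)·10 − (-5.0)·(-105)] / -15500 = +0.02948
∂h/∂y = [235·(-5.0) − (-170)·(+6.8)] / -15500 = +0.001226
|∇h| = √(0.02948² + 0.001226²) = 0.02951
Seepage velocity v = K·i/n = 81.0 × 0.02951 / 0.31 = 7.711 m/day.
t = 300 / 7.711 = 38.91 days.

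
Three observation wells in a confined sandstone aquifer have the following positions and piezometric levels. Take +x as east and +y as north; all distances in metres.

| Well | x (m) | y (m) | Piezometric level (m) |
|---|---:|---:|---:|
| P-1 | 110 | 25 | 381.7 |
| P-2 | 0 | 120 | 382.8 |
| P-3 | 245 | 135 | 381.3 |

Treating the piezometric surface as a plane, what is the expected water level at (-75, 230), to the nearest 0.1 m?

383.7 m

Taking P-1 as reference: P-2−P-1 = (-110, 95, +1.1); P-3−P-1 = (135, 110, -0.4).
Solve a·Δx + b·Δy = Δh: det = (-110)·110 − 135·95 = -24925.
∂h/∂x = [(+1.1)·110 − (-0.4)·95] / -24925 = -0.006379
∂h/∂y = [(-110)·(-0.4) − 135·(+1.1)] / -24925 = +0.004193
h(-75, 230) = 381.7 + (-0.006379)·(-185) + (+0.004193)·(205) = 381.7 +1.180 +0.859 = 383.740 m.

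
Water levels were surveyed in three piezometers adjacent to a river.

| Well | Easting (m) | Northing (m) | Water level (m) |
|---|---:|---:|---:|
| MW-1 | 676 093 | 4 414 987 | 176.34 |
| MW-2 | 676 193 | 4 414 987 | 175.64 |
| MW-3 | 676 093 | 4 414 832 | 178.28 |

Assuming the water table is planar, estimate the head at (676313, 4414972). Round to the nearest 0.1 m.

∂h/∂x = (175.64 − 176.34) / (676193 − 676093) = -0.007000
∂h/∂y = (178.28 − 176.34) / (4414832 − 4414987) = -0.01252
h(676313, 4414972) = 176.34 + (-0.007000)·(220) + (-0.01252)·(-15) = 176.34 -1.540 +0.188 = 174.988 m.

175.0 m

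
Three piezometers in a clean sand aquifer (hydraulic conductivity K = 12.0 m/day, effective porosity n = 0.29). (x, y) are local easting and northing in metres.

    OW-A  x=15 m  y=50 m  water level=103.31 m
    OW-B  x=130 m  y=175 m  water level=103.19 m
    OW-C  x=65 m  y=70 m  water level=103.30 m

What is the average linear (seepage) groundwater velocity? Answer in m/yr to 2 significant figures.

19 m/yr

Three-point gradient (reference OW-A): Δ to OW-B = (115, 125, -0.12), Δ to OW-C = (50, 20, -0.01).
∂h/∂x = +0.0002911, ∂h/∂y = -0.001228 (det = -3950).
|∇h| = √(0.0002911² + -0.001228²) = 0.001262
Seepage velocity v = K·i/n = 12.0 × 0.001262 / 0.29 = 0.05222 m/day = 19.07 m/yr.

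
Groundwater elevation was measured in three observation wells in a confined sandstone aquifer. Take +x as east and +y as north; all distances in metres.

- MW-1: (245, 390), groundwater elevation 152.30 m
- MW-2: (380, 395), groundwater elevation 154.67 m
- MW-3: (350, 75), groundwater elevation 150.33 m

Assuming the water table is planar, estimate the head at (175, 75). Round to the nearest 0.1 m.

Differences from MW-1: to MW-2 (Δx, Δy, Δh) = (135, 5, +2.37); to MW-3 = (105, -315, -1.97).
Solve a·Δx + b·Δy = Δh: det = 135·(-315) − 105·5 = -43050.
∂h/∂x = [(+2.37)·(-315) − (-1.97)·5] / -43050 = +0.01711
∂h/∂y = [135·(-1.97) − 105·(+2.37)] / -43050 = +0.01196
h(175, 75) = 152.30 + (+0.01711)·(-70) + (+0.01196)·(-315) = 152.30 -1.198 -3.767 = 147.335 m.

147.3 m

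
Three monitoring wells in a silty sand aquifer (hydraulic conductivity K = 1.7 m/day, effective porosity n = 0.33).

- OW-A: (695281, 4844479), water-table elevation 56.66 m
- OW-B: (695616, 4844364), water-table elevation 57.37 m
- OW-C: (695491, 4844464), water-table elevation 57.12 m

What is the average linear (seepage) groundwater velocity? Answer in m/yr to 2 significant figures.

With h = a·x + b·y + c and OW-A as origin, the differences give:
  335·a + (-115)·b = +0.71
  210·a + (-15)·b = +0.46
Eliminate b (×(-15) and ×(-115), subtract): 19125·a = 42.250 → a = ∂h/∂x = +0.002209
Back-substitute: b = ∂h/∂y = +0.0002614.
|∇h| = √(0.002209² + 0.0002614²) = 0.002224
Seepage velocity v = K·i/n = 1.7 × 0.002224 / 0.33 = 0.01146 m/day = 4.186 m/yr.

4.2 m/yr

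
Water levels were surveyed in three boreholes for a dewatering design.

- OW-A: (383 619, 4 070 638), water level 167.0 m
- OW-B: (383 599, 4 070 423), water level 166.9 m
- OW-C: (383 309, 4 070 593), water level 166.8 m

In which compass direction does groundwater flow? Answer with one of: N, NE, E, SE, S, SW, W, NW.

Taking OW-A as reference: OW-B−OW-A = (-20, -215, -0.1); OW-C−OW-A = (-310, -45, -0.2).
Determinant of the coordinate differences = (-20)·(-45) − (-310)·(-215) = -65750.
∂h/∂x = [(-0.1)·(-45) − (-0.2)·(-215)] / -65750 = +0.0005856
∂h/∂y = [(-20)·(-0.2) − (-310)·(-0.1)] / -65750 = +0.0004106
Flow = −∇h = (-0.0005856 east, -0.0004106 north), which points southwest.

SW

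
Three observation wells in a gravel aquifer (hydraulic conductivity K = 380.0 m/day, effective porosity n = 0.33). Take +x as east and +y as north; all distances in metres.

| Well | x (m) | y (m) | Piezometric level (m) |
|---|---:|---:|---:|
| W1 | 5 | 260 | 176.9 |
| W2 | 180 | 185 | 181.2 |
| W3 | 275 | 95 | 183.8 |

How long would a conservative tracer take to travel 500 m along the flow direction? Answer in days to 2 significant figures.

19 days

Taking W1 as reference: W2−W1 = (175, -75, +4.3); W3−W1 = (270, -165, +6.9).
Solve a·Δx + b·Δy = Δh: det = 175·(-165) − 270·(-75) = -8625.
∂h/∂x = [(+4.3)·(-165) − (+6.9)·(-75)] / -8625 = +0.02226
∂h/∂y = [175·(+6.9) − 270·(+4.3)] / -8625 = -0.005391
|∇h| = √(0.02226² + -0.005391²) = 0.0229
Seepage velocity v = K·i/n = 380.0 × 0.0229 / 0.33 = 26.37 m/day.
t = 500 / 26.37 = 18.96 days.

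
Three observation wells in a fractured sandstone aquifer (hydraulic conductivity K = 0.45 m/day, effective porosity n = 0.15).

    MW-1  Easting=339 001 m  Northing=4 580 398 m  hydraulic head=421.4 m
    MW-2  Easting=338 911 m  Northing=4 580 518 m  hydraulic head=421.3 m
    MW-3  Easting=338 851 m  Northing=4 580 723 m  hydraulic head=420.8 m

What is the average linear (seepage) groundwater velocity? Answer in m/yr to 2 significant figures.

5.4 m/yr

Taking MW-1 as reference: MW-2−MW-1 = (-90, 120, -0.1); MW-3−MW-1 = (-150, 325, -0.6).
Determinant of the coordinate differences = (-90)·325 − (-150)·120 = -11250.
∂h/∂x = [(-0.1)·325 − (-0.6)·120] / -11250 = -0.003511
∂h/∂y = [(-90)·(-0.6) − (-150)·(-0.1)] / -11250 = -0.003467
|∇h| = √(-0.003511² + -0.003467²) = 0.004934
Seepage velocity v = K·i/n = 0.45 × 0.004934 / 0.15 = 0.0148 m/day = 5.406 m/yr.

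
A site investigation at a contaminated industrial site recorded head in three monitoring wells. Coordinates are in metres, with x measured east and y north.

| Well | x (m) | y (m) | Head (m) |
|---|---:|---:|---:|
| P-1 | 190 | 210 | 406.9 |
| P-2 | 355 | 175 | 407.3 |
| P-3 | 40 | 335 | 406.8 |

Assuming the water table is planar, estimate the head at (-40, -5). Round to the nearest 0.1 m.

Differences from P-1: to P-2 (Δx, Δy, Δh) = (165, -35, +0.4); to P-3 = (-150, 125, -0.1).
Determinant of the coordinate differences = 165·125 − (-150)·(-35) = 15375.
∂h/∂x = [(+0.4)·125 − (-0.1)·(-35)] / 15375 = +0.003024
∂h/∂y = [165·(-0.1) − (-150)·(+0.4)] / 15375 = +0.002829
h(-40, -5) = 406.9 + (+0.003024)·(-230) + (+0.002829)·(-215) = 406.9 -0.696 -0.608 = 405.596 m.

405.6 m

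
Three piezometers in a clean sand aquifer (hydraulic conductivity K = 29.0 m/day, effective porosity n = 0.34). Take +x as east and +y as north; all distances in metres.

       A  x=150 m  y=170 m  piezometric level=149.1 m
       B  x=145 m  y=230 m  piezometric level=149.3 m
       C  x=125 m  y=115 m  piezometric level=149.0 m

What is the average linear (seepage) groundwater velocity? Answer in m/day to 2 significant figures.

0.36 m/day

Differences from A: to B (Δx, Δy, Δh) = (-5, 60, +0.2); to C = (-25, -55, -0.1).
Solve a·Δx + b·Δy = Δh: det = (-5)·(-55) − (-25)·60 = 1775.
∂h/∂x = [(+0.2)·(-55) − (-0.1)·60] / 1775 = -0.002817
∂h/∂y = [(-5)·(-0.1) − (-25)·(+0.2)] / 1775 = +0.003099
|∇h| = √(-0.002817² + 0.003099²) = 0.004188
Seepage velocity v = K·i/n = 29.0 × 0.004188 / 0.34 = 0.3572 m/day.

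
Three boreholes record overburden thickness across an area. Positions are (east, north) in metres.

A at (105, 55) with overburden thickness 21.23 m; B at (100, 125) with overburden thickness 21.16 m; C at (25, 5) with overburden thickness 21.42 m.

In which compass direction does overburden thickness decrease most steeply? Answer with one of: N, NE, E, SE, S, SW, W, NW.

NE

With d = a·x + b·y + c and A as origin, the differences give:
  (-5)·a + 70·b = -0.07
  (-80)·a + (-50)·b = +0.19
Eliminate b (×(-50) and ×70, subtract): 5850·a = -9.800 → a = ∂d/∂x = -0.001675
Back-substitute: b = ∂d/∂y = -0.001120.
Steepest decrease is along −∇f = (+0.001675 E, +0.001120 N) → northeast.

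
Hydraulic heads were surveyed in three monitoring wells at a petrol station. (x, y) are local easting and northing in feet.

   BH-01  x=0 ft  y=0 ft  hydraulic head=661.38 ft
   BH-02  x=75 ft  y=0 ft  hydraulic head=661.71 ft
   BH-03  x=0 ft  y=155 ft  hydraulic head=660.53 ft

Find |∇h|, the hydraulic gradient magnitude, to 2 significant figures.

0.0070

∂h/∂x = (661.71 − 661.38) / (75 − 0) = +0.004400
∂h/∂y = (660.53 − 661.38) / (155 − 0) = -0.005484
|∇h| = √(0.004400² + -0.005484²) = 0.007031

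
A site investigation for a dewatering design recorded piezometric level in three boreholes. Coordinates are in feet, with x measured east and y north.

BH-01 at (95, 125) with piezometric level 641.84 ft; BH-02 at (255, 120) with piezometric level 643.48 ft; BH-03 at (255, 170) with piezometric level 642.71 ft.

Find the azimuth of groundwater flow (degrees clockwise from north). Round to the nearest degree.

328°

With h = a·x + b·y + c and BH-01 as origin, the differences give:
  160·a + (-5)·b = +1.64
  160·a + 45·b = +0.87
Eliminate b (×45 and ×(-5), subtract): 8000·a = 78.150 → a = ∂h/∂x = +0.009769
Back-substitute: b = ∂h/∂y = -0.01540.
Flow direction (−∇h) has components (-0.009769 E, +0.01540 N).
Azimuth = atan2(E, N) = atan2(-0.009769, +0.01540) = 327.6° ≈ 328°.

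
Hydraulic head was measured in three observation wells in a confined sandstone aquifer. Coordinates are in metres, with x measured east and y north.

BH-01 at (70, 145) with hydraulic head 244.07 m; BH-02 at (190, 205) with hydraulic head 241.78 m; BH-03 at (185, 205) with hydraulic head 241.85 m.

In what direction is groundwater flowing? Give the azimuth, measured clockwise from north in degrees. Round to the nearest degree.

054°

Taking BH-01 as reference: BH-02−BH-01 = (120, 60, -2.29); BH-03−BH-01 = (115, 60, -2.22).
Determinant of the coordinate differences = 120·60 − 115·60 = 300.
∂h/∂x = [(-2.29)·60 − (-2.22)·60] / 300 = -0.01400
∂h/∂y = [120·(-2.22) − 115·(-2.29)] / 300 = -0.01017
Flow direction (−∇h) has components (+0.01400 E, +0.01017 N).
Azimuth = atan2(E, N) = atan2(+0.01400, +0.01017) = 54.0° ≈ 054°.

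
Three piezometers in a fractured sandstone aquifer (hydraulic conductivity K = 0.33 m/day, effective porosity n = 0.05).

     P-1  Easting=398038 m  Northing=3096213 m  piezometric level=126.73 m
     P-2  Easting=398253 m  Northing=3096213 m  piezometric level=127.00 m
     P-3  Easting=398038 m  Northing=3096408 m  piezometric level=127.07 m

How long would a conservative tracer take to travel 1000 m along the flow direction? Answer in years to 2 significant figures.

∂h/∂x = (127.00 − 126.73) / (398253 − 398038) = +0.001256
∂h/∂y = (127.07 − 126.73) / (3096408 − 3096213) = +0.001744
|∇h| = √(0.001256² + 0.001744²) = 0.002149
Seepage velocity v = K·i/n = 0.33 × 0.002149 / 0.05 = 0.01418 m/day.
t = 1000 / 0.01418 = 7.052e+04 days = 193 years.

190 years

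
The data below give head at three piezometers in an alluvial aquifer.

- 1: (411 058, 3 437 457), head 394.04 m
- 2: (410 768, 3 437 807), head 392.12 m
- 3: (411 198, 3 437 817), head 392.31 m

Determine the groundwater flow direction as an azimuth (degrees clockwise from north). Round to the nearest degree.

With h = a·x + b·y + c and 1 as origin, the differences give:
  (-290)·a + 350·b = -1.92
  140·a + 360·b = -1.73
Eliminate b (×360 and ×350, subtract): -153400·a = -85.700 → a = ∂h/∂x = +0.0005587
Back-substitute: b = ∂h/∂y = -0.005023.
Flow direction (−∇h) has components (-0.0005587 E, +0.005023 N).
Azimuth = atan2(E, N) = atan2(-0.0005587, +0.005023) = 353.7° ≈ 354°.

354°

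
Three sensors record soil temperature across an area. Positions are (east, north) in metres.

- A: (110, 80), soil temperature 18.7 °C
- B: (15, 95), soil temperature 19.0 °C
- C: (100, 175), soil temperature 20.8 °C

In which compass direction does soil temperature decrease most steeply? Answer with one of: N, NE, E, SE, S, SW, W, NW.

S

With T = a·x + b·y + c and A as origin, the differences give:
  (-95)·a + 15·b = +0.3
  (-10)·a + 95·b = +2.1
Eliminate b (×95 and ×15, subtract): -8875·a = -3.00 → a = ∂T/∂x = +0.0003380
Back-substitute: b = ∂T/∂y = +0.02214.
Steepest decrease is along −∇f = (-0.0003380 E, -0.02214 N) → south.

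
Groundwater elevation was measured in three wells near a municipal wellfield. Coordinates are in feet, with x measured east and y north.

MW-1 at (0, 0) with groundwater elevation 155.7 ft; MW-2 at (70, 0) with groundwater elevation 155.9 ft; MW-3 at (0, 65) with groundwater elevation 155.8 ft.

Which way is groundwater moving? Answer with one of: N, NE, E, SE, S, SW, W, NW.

∂h/∂x = (155.9 − 155.7) / (70 − 0) = +0.002857
∂h/∂y = (155.8 − 155.7) / (65 − 0) = +0.001538
Flow = −∇h = (-0.002857 east, -0.001538 north), which points southwest.

SW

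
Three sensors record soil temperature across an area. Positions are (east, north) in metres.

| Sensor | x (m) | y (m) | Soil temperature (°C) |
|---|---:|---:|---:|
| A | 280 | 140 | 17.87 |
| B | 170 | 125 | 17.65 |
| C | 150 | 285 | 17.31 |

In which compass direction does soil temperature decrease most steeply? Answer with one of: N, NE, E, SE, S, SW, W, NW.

NW

Taking A as reference: B−A = (-110, -15, -0.22); C−A = (-130, 145, -0.56).
Determinant of the coordinate differences = (-110)·145 − (-130)·(-15) = -17900.
∂T/∂x = [(-0.22)·145 − (-0.56)·(-15)] / -17900 = +0.002251
∂T/∂y = [(-110)·(-0.56) − (-130)·(-0.22)] / -17900 = -0.001844
Steepest decrease is along −∇f = (-0.002251 E, +0.001844 N) → northwest.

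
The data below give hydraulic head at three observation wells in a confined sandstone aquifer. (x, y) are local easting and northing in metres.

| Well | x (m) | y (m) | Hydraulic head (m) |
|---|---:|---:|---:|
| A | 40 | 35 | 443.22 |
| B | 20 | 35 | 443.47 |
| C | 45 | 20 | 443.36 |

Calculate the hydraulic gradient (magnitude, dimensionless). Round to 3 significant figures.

Taking A as reference: B−A = (-20, 0, +0.25); C−A = (5, -15, +0.14).
Determinant of the coordinate differences = (-20)·(-15) − 5·0 = 300.
∂h/∂x = [(+0.25)·(-15) − (+0.14)·0] / 300 = -0.01250
∂h/∂y = [(-20)·(+0.14) − 5·(+0.25)] / 300 = -0.01350
|∇h| = √(-0.01250² + -0.01350²) = 0.0184

0.0184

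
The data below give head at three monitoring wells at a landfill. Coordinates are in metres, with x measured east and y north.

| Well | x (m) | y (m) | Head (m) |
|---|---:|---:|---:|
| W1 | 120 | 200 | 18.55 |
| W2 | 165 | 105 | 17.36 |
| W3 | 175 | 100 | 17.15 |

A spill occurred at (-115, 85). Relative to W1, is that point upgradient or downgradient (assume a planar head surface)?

Differences from W1: to W2 (Δx, Δy, Δh) = (45, -95, -1.19); to W3 = (55, -100, -1.40).
Solve a·Δx + b·Δy = Δh: det = 45·(-100) − 55·(-95) = 725.
∂h/∂x = [(-1.19)·(-100) − (-1.40)·(-95)] / 725 = -0.01931
∂h/∂y = [45·(-1.40) − 55·(-1.19)] / 725 = +0.003379
Head at (-115, 85) = 18.55 + (-0.01931)·(-235) + (+0.003379)·(-115) = 22.70 m.
That is higher than the 18.55 m at W1, so the point is upgradient.

upgradient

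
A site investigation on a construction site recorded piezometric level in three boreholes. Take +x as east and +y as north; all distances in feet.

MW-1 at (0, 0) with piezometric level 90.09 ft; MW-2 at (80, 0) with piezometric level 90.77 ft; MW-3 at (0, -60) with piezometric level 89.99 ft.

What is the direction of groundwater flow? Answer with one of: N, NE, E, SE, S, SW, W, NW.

W

∂h/∂x = (90.77 − 90.09) / (80 − 0) = +0.008500
∂h/∂y = (89.99 − 90.09) / (-60 − 0) = +0.001667
Flow = −∇h = (-0.008500 east, -0.001667 north), which points west.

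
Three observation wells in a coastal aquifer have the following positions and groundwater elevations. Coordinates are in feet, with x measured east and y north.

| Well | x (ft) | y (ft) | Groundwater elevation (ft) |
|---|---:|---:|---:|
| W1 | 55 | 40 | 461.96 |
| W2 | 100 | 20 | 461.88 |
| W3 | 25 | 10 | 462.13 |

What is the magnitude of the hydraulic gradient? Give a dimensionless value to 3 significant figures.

Differences from W1: to W2 (Δx, Δy, Δh) = (45, -20, -0.08); to W3 = (-30, -30, +0.17).
Determinant of the coordinate differences = 45·(-30) − (-30)·(-20) = -1950.
∂h/∂x = [(-0.08)·(-30) − (+0.17)·(-20)] / -1950 = -0.002974
∂h/∂y = [45·(+0.17) − (-30)·(-0.08)] / -1950 = -0.002692
|∇h| = √(-0.002974² + -0.002692²) = 0.004011

0.00401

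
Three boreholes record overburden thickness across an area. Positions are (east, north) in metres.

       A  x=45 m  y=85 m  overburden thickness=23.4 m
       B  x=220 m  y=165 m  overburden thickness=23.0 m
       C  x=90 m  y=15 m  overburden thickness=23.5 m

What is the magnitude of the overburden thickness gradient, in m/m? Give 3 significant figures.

Three-point gradient (reference A): Δ to B = (175, 80, -0.4), Δ to C = (45, -70, +0.1).
∂d/∂x = -0.001262, ∂d/∂y = -0.002240 (det = -15850).
|∇f| = √(-0.001262² + -0.002240²) = 0.002571 m/m

0.00257 m/m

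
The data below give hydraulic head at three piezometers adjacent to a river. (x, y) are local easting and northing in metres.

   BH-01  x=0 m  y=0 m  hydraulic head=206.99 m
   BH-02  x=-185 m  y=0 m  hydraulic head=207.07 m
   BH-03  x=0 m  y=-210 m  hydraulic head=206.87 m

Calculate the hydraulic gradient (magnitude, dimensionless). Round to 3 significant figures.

∂h/∂x = (207.07 − 206.99) / (-185 − 0) = -0.0004324
∂h/∂y = (206.87 − 206.99) / (-210 − 0) = +0.0005714
|∇h| = √(-0.0004324² + 0.0005714²) = 0.0007166

0.000717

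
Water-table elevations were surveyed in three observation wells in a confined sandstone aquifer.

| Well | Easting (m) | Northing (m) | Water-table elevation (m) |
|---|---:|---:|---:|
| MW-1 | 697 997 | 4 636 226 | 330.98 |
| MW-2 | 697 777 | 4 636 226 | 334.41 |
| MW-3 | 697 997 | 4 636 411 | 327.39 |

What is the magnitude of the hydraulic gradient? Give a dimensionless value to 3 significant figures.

0.0249

∂h/∂x = (334.41 − 330.98) / (697777 − 697997) = -0.01559
∂h/∂y = (327.39 − 330.98) / (4636411 − 4636226) = -0.01941
|∇h| = √(-0.01559² + -0.01941²) = 0.0249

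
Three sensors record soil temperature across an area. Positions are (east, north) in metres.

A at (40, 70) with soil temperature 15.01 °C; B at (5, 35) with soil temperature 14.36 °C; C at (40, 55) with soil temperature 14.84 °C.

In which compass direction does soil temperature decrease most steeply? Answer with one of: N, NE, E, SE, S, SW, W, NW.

SW

Taking A as reference: B−A = (-35, -35, -0.65); C−A = (0, -15, -0.17).
Determinant of the coordinate differences = (-35)·(-15) − 0·(-35) = 525.
∂T/∂x = [(-0.65)·(-15) − (-0.17)·(-35)] / 525 = +0.007238
∂T/∂y = [(-35)·(-0.17) − 0·(-0.65)] / 525 = +0.01133
Steepest decrease is along −∇f = (-0.007238 E, -0.01133 N) → southwest.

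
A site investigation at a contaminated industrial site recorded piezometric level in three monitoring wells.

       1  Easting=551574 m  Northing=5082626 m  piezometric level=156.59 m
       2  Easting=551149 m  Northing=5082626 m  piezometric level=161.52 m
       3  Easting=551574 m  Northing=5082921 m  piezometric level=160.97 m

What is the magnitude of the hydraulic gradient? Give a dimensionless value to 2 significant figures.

0.019

∂h/∂x = (161.52 − 156.59) / (551149 − 551574) = -0.01160
∂h/∂y = (160.97 − 156.59) / (5082921 − 5082626) = +0.01485
|∇h| = √(-0.01160² + 0.01485²) = 0.01884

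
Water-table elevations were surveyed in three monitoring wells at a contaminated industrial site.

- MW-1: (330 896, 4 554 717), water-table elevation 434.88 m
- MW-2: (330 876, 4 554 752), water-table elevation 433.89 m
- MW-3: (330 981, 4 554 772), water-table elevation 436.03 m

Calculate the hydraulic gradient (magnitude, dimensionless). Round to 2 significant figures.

0.028

Three-point gradient (reference MW-1): Δ to MW-2 = (-20, 35, -0.99), Δ to MW-3 = (85, 55, +1.15).
∂h/∂x = +0.02324, ∂h/∂y = -0.01501 (det = -4075).
|∇h| = √(0.02324² + -0.01501²) = 0.02767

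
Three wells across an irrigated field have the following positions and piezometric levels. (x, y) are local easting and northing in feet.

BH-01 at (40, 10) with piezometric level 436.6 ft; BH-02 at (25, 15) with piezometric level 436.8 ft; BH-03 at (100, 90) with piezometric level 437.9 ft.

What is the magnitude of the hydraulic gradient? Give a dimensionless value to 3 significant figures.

0.0219

Taking BH-01 as reference: BH-02−BH-01 = (-15, 5, +0.2); BH-03−BH-01 = (60, 80, +1.3).
Solve a·Δx + b·Δy = Δh: det = (-15)·80 − 60·5 = -1500.
∂h/∂x = [(+0.2)·80 − (+1.3)·5] / -1500 = -0.006333
∂h/∂y = [(-15)·(+1.3) − 60·(+0.2)] / -1500 = +0.02100
|∇h| = √(-0.006333² + 0.02100²) = 0.02193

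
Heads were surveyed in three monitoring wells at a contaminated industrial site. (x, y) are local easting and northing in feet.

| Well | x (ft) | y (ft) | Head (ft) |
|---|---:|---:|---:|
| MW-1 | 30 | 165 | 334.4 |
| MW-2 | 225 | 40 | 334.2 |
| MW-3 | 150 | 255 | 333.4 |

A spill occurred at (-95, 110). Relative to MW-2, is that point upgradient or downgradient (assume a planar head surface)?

upgradient

Differences from MW-1: to MW-2 (Δx, Δy, Δh) = (195, -125, -0.2); to MW-3 = (120, 90, -1.0).
Determinant of the coordinate differences = 195·90 − 120·(-125) = 32550.
∂h/∂x = [(-0.2)·90 − (-1.0)·(-125)] / 32550 = -0.004393
∂h/∂y = [195·(-1.0) − 120·(-0.2)] / 32550 = -0.005253
Head at (-95, 110) = 334.4 + (-0.004393)·(-125) + (-0.005253)·(-55) = 335.24 ft.
That is higher than the 334.2 ft at MW-2, so the point is upgradient.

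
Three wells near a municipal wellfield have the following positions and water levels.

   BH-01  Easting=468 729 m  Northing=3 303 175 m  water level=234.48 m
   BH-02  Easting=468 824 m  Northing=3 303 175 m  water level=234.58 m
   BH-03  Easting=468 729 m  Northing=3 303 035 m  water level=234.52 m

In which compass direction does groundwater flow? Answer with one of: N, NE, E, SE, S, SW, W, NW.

W

∂h/∂x = (234.58 − 234.48) / (468824 − 468729) = +0.001053
∂h/∂y = (234.52 − 234.48) / (3303035 − 3303175) = -0.0002857
Flow = −∇h = (-0.001053 east, +0.0002857 north), which points west.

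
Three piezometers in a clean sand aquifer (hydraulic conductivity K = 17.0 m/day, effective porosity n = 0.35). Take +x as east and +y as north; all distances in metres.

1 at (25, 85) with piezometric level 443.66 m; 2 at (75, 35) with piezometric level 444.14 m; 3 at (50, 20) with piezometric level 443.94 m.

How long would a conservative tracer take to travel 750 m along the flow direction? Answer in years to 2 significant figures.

4.9 years

Taking 1 as reference: 2−1 = (50, -50, +0.48); 3−1 = (25, -65, +0.28).
Determinant of the coordinate differences = 50·(-65) − 25·(-50) = -2000.
∂h/∂x = [(+0.48)·(-65) − (+0.28)·(-50)] / -2000 = +0.008600
∂h/∂y = [50·(+0.28) − 25·(+0.48)] / -2000 = -0.0010000
|∇h| = √(0.008600² + -0.0010000²) = 0.008658
Seepage velocity v = K·i/n = 17.0 × 0.008658 / 0.35 = 0.4205 m/day.
t = 750 / 0.4205 = 1784 days = 4.88 years.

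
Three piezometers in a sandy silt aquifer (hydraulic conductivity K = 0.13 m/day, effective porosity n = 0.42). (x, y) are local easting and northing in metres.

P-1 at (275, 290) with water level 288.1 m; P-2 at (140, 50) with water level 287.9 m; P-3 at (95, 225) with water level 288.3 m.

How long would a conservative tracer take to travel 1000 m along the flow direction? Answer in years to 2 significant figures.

3500 years

With h = a·x + b·y + c and P-1 as origin, the differences give:
  (-135)·a + (-240)·b = -0.2
  (-180)·a + (-65)·b = +0.2
Eliminate b (×(-65) and ×(-240), subtract): -34425·a = 61.00 → a = ∂h/∂x = -0.001772
Back-substitute: b = ∂h/∂y = +0.001830.
|∇h| = √(-0.001772² + 0.001830²) = 0.002547
Seepage velocity v = K·i/n = 0.13 × 0.002547 / 0.42 = 0.0007884 m/day.
t = 1000 / 0.0007884 = 1.268e+06 days = 3.47e+03 years.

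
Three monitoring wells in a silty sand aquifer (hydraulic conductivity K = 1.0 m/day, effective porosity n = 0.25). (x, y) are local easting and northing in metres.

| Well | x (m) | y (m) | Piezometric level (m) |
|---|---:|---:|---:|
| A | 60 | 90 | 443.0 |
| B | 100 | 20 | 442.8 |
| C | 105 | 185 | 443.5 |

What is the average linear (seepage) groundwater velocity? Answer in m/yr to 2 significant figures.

Three-point gradient (reference A): Δ to B = (40, -70, -0.2), Δ to C = (45, 95, +0.5).
∂h/∂x = +0.002302, ∂h/∂y = +0.004173 (det = 6950).
|∇h| = √(0.002302² + 0.004173²) = 0.004766
Seepage velocity v = K·i/n = 1.0 × 0.004766 / 0.25 = 0.01906 m/day = 6.962 m/yr.

7.0 m/yr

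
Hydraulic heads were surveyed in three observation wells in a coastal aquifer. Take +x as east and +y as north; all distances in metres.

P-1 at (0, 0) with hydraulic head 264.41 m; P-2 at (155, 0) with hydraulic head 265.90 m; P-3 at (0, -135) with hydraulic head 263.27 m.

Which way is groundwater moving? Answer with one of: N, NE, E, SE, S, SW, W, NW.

SW

∂h/∂x = (265.90 − 264.41) / (155 − 0) = +0.009613
∂h/∂y = (263.27 − 264.41) / (-135 − 0) = +0.008444
Flow = −∇h = (-0.009613 east, -0.008444 north), which points southwest.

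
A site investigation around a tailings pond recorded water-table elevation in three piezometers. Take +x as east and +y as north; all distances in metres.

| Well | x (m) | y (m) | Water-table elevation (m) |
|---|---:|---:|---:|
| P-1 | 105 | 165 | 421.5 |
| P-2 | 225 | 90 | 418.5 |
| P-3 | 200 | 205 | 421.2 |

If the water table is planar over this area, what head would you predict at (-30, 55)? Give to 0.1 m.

With h = a·x + b·y + c and P-1 as origin, the differences give:
  120·a + (-75)·b = -3.0
  95·a + 40·b = -0.3
Eliminate b (×40 and ×(-75), subtract): 11925·a = -142.50 → a = ∂h/∂x = -0.01195
Back-substitute: b = ∂h/∂y = +0.02088.
h(-30, 55) = 421.5 + (-0.01195)·(-135) + (+0.02088)·(-110) = 421.5 +1.613 -2.297 = 420.816 m.

420.8 m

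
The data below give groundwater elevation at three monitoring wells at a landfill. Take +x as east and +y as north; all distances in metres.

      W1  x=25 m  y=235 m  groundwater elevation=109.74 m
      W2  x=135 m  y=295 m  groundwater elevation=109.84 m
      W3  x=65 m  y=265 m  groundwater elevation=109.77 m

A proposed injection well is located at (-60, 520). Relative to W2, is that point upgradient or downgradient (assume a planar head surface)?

downgradient

Taking W1 as reference: W2−W1 = (110, 60, +0.10); W3−W1 = (40, 30, +0.03).
Solve a·Δx + b·Δy = Δh: det = 110·30 − 40·60 = 900.
∂h/∂x = [(+0.10)·30 − (+0.03)·60] / 900 = +0.001333
∂h/∂y = [110·(+0.03) − 40·(+0.10)] / 900 = -0.0007778
Head at (-60, 520) = 109.74 + (+0.001333)·(-85) + (-0.0007778)·(285) = 109.40 m.
That is lower than the 109.84 m at W2, so the point is downgradient.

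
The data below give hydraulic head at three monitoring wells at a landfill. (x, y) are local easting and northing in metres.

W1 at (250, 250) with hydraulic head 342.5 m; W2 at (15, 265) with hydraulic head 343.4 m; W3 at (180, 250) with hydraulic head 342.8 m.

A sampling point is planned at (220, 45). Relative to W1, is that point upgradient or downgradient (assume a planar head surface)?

upgradient

With h = a·x + b·y + c and W1 as origin, the differences give:
  (-235)·a + 15·b = +0.9
  (-70)·a + 0·b = +0.3
Eliminate b (×0 and ×15, subtract): 1050·a = -4.50 → a = ∂h/∂x = -0.004286
Back-substitute: b = ∂h/∂y = -0.007143.
Head at (220, 45) = 342.5 + (-0.004286)·(-30) + (-0.007143)·(-205) = 344.09 m.
That is higher than the 342.5 m at W1, so the point is upgradient.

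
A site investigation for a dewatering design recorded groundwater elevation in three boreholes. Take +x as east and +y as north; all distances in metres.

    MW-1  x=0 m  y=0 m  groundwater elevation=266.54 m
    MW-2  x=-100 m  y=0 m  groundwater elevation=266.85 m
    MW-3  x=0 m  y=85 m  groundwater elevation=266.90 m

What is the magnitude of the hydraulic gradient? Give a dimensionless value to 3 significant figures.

∂h/∂x = (266.85 − 266.54) / (-100 − 0) = -0.003100
∂h/∂y = (266.90 − 266.54) / (85 − 0) = +0.004235
|∇h| = √(-0.003100² + 0.004235²) = 0.005248

0.00525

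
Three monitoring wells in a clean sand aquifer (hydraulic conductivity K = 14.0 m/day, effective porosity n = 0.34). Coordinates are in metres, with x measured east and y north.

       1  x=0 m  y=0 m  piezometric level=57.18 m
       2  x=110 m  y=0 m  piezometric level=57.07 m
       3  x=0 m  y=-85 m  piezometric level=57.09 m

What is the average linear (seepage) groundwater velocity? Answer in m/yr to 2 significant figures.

∂h/∂x = (57.07 − 57.18) / (110 − 0) = -0.0010000
∂h/∂y = (57.09 − 57.18) / (-85 − 0) = +0.001059
|∇h| = √(-0.0010000² + 0.001059²) = 0.001457
Seepage velocity v = K·i/n = 14.0 × 0.001457 / 0.34 = 0.05999 m/day = 21.91 m/yr.

22 m/yr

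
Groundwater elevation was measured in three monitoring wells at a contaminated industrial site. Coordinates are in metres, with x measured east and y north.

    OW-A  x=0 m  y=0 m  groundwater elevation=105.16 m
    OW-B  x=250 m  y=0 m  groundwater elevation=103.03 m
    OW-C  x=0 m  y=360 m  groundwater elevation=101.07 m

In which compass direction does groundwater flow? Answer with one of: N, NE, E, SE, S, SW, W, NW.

NE

∂h/∂x = (103.03 − 105.16) / (250 − 0) = -0.008520
∂h/∂y = (101.07 − 105.16) / (360 − 0) = -0.01136
Flow = −∇h = (+0.008520 east, +0.01136 north), which points northeast.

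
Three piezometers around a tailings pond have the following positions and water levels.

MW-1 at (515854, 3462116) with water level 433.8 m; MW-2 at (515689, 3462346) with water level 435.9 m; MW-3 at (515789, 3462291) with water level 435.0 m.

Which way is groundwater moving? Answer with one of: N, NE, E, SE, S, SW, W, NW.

SE

With h = a·x + b·y + c and MW-1 as origin, the differences give:
  (-165)·a + 230·b = +2.1
  (-65)·a + 175·b = +1.2
Eliminate b (×175 and ×230, subtract): -13925·a = 91.50 → a = ∂h/∂x = -0.006571
Back-substitute: b = ∂h/∂y = +0.004417.
Flow = −∇h = (+0.006571 east, -0.004417 north), which points southeast.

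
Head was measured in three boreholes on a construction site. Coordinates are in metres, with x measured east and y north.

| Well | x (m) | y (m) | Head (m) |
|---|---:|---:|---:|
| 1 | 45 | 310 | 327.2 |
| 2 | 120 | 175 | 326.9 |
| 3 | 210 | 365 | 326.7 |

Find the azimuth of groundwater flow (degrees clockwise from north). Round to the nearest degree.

098°

With h = a·x + b·y + c and 1 as origin, the differences give:
  75·a + (-135)·b = -0.3
  165·a + 55·b = -0.5
Eliminate b (×55 and ×(-135), subtract): 26400·a = -84.00 → a = ∂h/∂x = -0.003182
Back-substitute: b = ∂h/∂y = +0.0004545.
Flow direction (−∇h) has components (+0.003182 E, -0.0004545 N).
Azimuth = atan2(E, N) = atan2(+0.003182, -0.0004545) = 98.1° ≈ 098°.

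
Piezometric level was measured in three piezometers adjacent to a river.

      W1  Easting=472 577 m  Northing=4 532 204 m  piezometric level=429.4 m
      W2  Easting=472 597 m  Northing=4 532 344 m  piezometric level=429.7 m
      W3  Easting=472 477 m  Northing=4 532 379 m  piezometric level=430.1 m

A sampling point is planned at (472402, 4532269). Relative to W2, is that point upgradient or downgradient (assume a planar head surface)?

With h = a·x + b·y + c and W1 as origin, the differences give:
  20·a + 140·b = +0.3
  (-100)·a + 175·b = +0.7
Eliminate b (×175 and ×140, subtract): 17500·a = -45.50 → a = ∂h/∂x = -0.002600
Back-substitute: b = ∂h/∂y = +0.002514.
Head at (472402, 4532269) = 429.4 + (-0.002600)·(-175) + (+0.002514)·(65) = 430.02 m.
That is higher than the 429.7 m at W2, so the point is upgradient.

upgradient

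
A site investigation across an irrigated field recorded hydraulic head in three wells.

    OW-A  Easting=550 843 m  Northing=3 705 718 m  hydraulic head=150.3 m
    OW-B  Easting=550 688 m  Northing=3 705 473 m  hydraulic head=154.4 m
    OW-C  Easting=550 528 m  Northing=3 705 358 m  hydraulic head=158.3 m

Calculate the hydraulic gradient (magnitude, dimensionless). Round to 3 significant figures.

With h = a·x + b·y + c and OW-A as origin, the differences give:
  (-155)·a + (-245)·b = +4.1
  (-315)·a + (-360)·b = +8.0
Eliminate b (×(-360) and ×(-245), subtract): -21375·a = 484.00 → a = ∂h/∂x = -0.02264
Back-substitute: b = ∂h/∂y = -0.002409.
|∇h| = √(-0.02264² + -0.002409²) = 0.02277

0.0228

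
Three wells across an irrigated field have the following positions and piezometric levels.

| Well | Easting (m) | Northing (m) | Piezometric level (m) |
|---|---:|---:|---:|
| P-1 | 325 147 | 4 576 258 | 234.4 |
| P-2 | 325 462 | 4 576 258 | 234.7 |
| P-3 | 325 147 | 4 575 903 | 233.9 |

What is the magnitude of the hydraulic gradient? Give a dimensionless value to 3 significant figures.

∂h/∂x = (234.7 − 234.4) / (325462 − 325147) = +0.0009524
∂h/∂y = (233.9 − 234.4) / (4575903 − 4576258) = +0.001408
|∇h| = √(0.0009524² + 0.001408²) = 0.0017

0.00170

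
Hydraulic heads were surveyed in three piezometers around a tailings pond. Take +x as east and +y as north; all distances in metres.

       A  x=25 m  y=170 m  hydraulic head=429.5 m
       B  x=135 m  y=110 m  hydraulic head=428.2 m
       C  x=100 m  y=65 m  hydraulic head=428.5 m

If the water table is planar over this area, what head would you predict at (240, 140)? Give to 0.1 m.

With h = a·x + b·y + c and A as origin, the differences give:
  110·a + (-60)·b = -1.3
  75·a + (-105)·b = -1.0
Eliminate b (×(-105) and ×(-60), subtract): -7050·a = 76.50 → a = ∂h/∂x = -0.01085
Back-substitute: b = ∂h/∂y = +0.001773.
h(240, 140) = 429.5 + (-0.01085)·(215) + (+0.001773)·(-30) = 429.5 -2.333 -0.053 = 427.114 m.

427.1 m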